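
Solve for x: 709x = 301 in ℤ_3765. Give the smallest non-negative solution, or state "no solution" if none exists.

First find gcd(709, 3765):
3765 = 5×709 + 220
709 = 3×220 + 49
220 = 4×49 + 24
49 = 2×24 + 1
24 = 24×1 + 0
gcd = 1, so a unique solution mod 3765 exists.
Back-substitute for the Bézout coefficients:
1 = 49 − 2·24
1 = −2·220 + 9·49
1 = 9·709 − 29·220
1 = −29·3765 + 154·709
So 709·(154) ≡ 1 (mod 3765), giving 709⁻¹ ≡ 154.
x ≡ 709⁻¹·301 ≡ 154·301 ≡ 1174 (mod 3765).

1174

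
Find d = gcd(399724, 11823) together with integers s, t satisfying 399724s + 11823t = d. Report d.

1

Euclidean algorithm:
399724 = 33·11823 + 9565
11823 = 1·9565 + 2258
9565 = 4·2258 + 533
2258 = 4·533 + 126
533 = 4·126 + 29
126 = 4·29 + 10
29 = 2·10 + 9
10 = 1·9 + 1
9 = 9·1 + 0
gcd(399724, 11823) = 1.
Back-substituting:
1 = 10 − 9
1 = −29 + 3·10
1 = 3·126 − 13·29
1 = −13·533 + 55·126
1 = 55·2258 − 233·533
1 = −233·9565 + 987·2258
1 = 987·11823 − 1220·9565
1 = −1220·399724 + 41247·11823
So 1 = (-1220)·399724 + (41247)·11823.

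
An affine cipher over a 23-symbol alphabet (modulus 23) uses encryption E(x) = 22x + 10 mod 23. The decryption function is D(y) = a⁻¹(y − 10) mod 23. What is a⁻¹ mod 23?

22

gcd(23, 22) by repeated division:
23 = 1*22 + 1
22 = 22*1 + 0
Since gcd(22, 23) = 1, back-substitute to write 1 as a combination:
1 = 23 − 22
Hence 22⁻¹ ≡ -1 ≡ 22 (mod 23).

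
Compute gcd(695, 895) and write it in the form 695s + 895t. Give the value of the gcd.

5

Repeated division:
895 = 1·695 + 200
695 = 3·200 + 95
200 = 2·95 + 10
95 = 9·10 + 5
10 = 2·5 + 0
gcd(695, 895) = 5.
Working backward:
5 = 95 − 9·10
5 = −9·200 + 19·95
5 = 19·695 − 66·200
5 = −66·895 + 85·695
So 5 = (-66)·895 + (85)·695.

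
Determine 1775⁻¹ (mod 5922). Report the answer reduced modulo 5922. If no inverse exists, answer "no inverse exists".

4811

gcd(5922, 1775) by repeated division:
5922 = 3·1775 + 597
1775 = 2·597 + 581
597 = 1·581 + 16
581 = 36·16 + 5
16 = 3·5 + 1
5 = 5·1 + 0
Since gcd(1775, 5922) = 1, back-substitute to write 1 as a combination:
1 = 16 − 3·5
1 = −3·581 + 109·16
1 = 109·597 − 112·581
1 = −112·1775 + 333·597
1 = 333·5922 − 1111·1775
So 1775·(-1111) ≡ 1 (mod 5922), and -1111 ≡ 4811 (mod 5922).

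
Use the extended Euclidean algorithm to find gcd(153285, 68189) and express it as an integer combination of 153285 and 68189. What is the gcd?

Apply Euclid's algorithm to 153285 and 68189:
153285 = 2×68189 + 16907
68189 = 4×16907 + 561
16907 = 30×561 + 77
561 = 7×77 + 22
77 = 3×22 + 11
22 = 2×11 + 0
gcd(153285, 68189) = 11.
Working backward:
11 = 77 − 3·22
11 = −3·561 + 22·77
11 = 22·16907 − 663·561
11 = −663·68189 + 2674·16907
11 = 2674·153285 − 6011·68189
So 11 = (2674)·153285 + (-6011)·68189.

11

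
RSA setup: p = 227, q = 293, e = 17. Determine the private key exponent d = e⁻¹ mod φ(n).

φ(n) = (p−1)(q−1) = 226·292 = 65992.
Need d with 17·d ≡ 1 (mod 65992). Apply the extended Euclidean algorithm:
65992 = 3881·17 + 15
17 = 1·15 + 2
15 = 7·2 + 1
2 = 2·1 + 0
Back-substitute:
1 = 15 − 7·2
1 = −7·17 + 8·15
1 = 8·65992 − 31055·17
So 17·(-31055) ≡ 1 (mod 65992), hence d ≡ -31055 ≡ 34937 (mod 65992).

34937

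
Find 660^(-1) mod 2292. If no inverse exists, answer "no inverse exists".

Euclidean algorithm on 2292, 660:
2292 = 3·660 + 312
660 = 2·312 + 36
312 = 8·36 + 24
36 = 1·24 + 12
24 = 2·12 + 0
The gcd is 12, not 1, hence no inverse exists.

no inverse exists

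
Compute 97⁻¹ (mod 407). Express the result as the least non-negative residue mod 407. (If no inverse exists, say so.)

214

Apply the Euclidean algorithm to 407 and 97:
407 = 4·97 + 19
97 = 5·19 + 2
19 = 9·2 + 1
2 = 2·1 + 0
The gcd is 1. Working backward:
1 = 19 − 9·2
1 = −9·97 + 46·19
1 = 46·407 − 193·97
Hence 97⁻¹ ≡ -193 ≡ 214 (mod 407).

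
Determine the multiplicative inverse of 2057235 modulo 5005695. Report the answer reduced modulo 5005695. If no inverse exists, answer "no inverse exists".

Euclidean algorithm on 5005695, 2057235:
5005695 = 2×2057235 + 891225
2057235 = 2×891225 + 274785
891225 = 3×274785 + 66870
274785 = 4×66870 + 7305
66870 = 9×7305 + 1125
7305 = 6×1125 + 555
1125 = 2×555 + 15
555 = 37×15 + 0
gcd(2057235, 5005695) = 15 ≠ 1, so 2057235 has no multiplicative inverse modulo 5005695.

no inverse exists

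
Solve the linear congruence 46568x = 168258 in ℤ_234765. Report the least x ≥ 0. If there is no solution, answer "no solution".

First find gcd(46568, 234765):
234765 = 5*46568 + 1925
46568 = 24*1925 + 368
1925 = 5*368 + 85
368 = 4*85 + 28
85 = 3*28 + 1
28 = 28*1 + 0
gcd = 1, so a unique solution mod 234765 exists.
Back-substitute for the Bézout coefficients:
1 = 85 − 3·28
1 = −3·368 + 13·85
1 = 13·1925 − 68·368
1 = −68·46568 + 1645·1925
1 = 1645·234765 − 8293·46568
So 46568·(-8293) ≡ 1 (mod 234765), giving 46568⁻¹ ≡ 226472.
x ≡ 46568⁻¹·168258 ≡ 226472·168258 ≡ 79566 (mod 234765).

79566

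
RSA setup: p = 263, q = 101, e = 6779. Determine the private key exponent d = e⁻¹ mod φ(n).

φ(n) = (p−1)(q−1) = 262·100 = 26200.
Need d with 6779·d ≡ 1 (mod 26200). Apply the extended Euclidean algorithm:
26200 = 3·6779 + 5863
6779 = 1·5863 + 916
5863 = 6·916 + 367
916 = 2·367 + 182
367 = 2·182 + 3
182 = 60·3 + 2
3 = 1·2 + 1
2 = 2·1 + 0
Back-substitute:
1 = 3 − 2
1 = −182 + 61·3
1 = 61·367 − 123·182
1 = −123·916 + 307·367
1 = 307·5863 − 1965·916
1 = −1965·6779 + 2272·5863
1 = 2272·26200 − 8781·6779
So 6779·(-8781) ≡ 1 (mod 26200), hence d ≡ -8781 ≡ 17419 (mod 26200).

17419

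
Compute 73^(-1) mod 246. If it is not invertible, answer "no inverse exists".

Extended Euclidean algorithm:
246 = 3·73 + 27
73 = 2·27 + 19
27 = 1·19 + 8
19 = 2·8 + 3
8 = 2·3 + 2
3 = 1·2 + 1
2 = 2·1 + 0
Since gcd(73, 246) = 1, back-substitute to write 1 as a combination:
1 = 3 − 2
1 = −8 + 3·3
1 = 3·19 − 7·8
1 = −7·27 + 10·19
1 = 10·73 − 27·27
1 = −27·246 + 91·73
So 73·91 ≡ 1 (mod 246).

91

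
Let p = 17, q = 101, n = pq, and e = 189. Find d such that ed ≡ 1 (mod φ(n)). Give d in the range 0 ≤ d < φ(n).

φ(n) = (p−1)(q−1) = 16·100 = 1600.
Need d with 189·d ≡ 1 (mod 1600). Apply the extended Euclidean algorithm:
1600 = 8×189 + 88
189 = 2×88 + 13
88 = 6×13 + 10
13 = 1×10 + 3
10 = 3×3 + 1
3 = 3×1 + 0
Back-substitute:
1 = 10 − 3·3
1 = −3·13 + 4·10
1 = 4·88 − 27·13
1 = −27·189 + 58·88
1 = 58·1600 − 491·189
So 189·(-491) ≡ 1 (mod 1600), hence d ≡ -491 ≡ 1109 (mod 1600).

1109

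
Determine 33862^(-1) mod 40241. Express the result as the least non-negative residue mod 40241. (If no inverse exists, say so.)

gcd(40241, 33862) by repeated division:
40241 = 1*33862 + 6379
33862 = 5*6379 + 1967
6379 = 3*1967 + 478
1967 = 4*478 + 55
478 = 8*55 + 38
55 = 1*38 + 17
38 = 2*17 + 4
17 = 4*4 + 1
4 = 4*1 + 0
Since gcd(33862, 40241) = 1, back-substitute to write 1 as a combination:
1 = 17 − 4·4
1 = −4·38 + 9·17
1 = 9·55 − 13·38
1 = −13·478 + 113·55
1 = 113·1967 − 465·478
1 = −465·6379 + 1508·1967
1 = 1508·33862 − 8005·6379
1 = −8005·40241 + 9513·33862
So 33862·9513 ≡ 1 (mod 40241).

9513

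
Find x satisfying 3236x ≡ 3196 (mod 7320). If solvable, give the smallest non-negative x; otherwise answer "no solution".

First find gcd(3236, 7320):
7320 = 2·3236 + 848
3236 = 3·848 + 692
848 = 1·692 + 156
692 = 4·156 + 68
156 = 2·68 + 20
68 = 3·20 + 8
20 = 2·8 + 4
8 = 2·4 + 0
gcd = 4 and 4 | 3196, so solutions exist. Divide through by 4: 809x ≡ 799 (mod 1830).
Now find 809⁻¹ mod 1830:
1830 = 2·809 + 212
809 = 3·212 + 173
212 = 1·173 + 39
173 = 4·39 + 17
39 = 2·17 + 5
17 = 3·5 + 2
5 = 2·2 + 1
2 = 2·1 + 0
Back-substitute:
1 = 5 − 2·2
1 = −2·17 + 7·5
1 = 7·39 − 16·17
1 = −16·173 + 71·39
1 = 71·212 − 87·173
1 = −87·809 + 332·212
1 = 332·1830 − 751·809
So 809·(-751) ≡ 1 (mod 1830), i.e. 809⁻¹ ≡ 1079.
Then x ≡ 1079·799 ≡ 191 (mod 1830); the smallest non-negative solution is x = 191.

191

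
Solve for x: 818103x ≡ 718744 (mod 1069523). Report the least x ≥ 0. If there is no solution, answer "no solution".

22577

First find gcd(818103, 1069523):
1069523 = 1*818103 + 251420
818103 = 3*251420 + 63843
251420 = 3*63843 + 59891
63843 = 1*59891 + 3952
59891 = 15*3952 + 611
3952 = 6*611 + 286
611 = 2*286 + 39
286 = 7*39 + 13
39 = 3*13 + 0
gcd = 13 and 13 | 718744, so solutions exist. Divide through by 13: 62931x ≡ 55288 (mod 82271).
Now find 62931⁻¹ mod 82271:
82271 = 1×62931 + 19340
62931 = 3×19340 + 4911
19340 = 3×4911 + 4607
4911 = 1×4607 + 304
4607 = 15×304 + 47
304 = 6×47 + 22
47 = 2×22 + 3
22 = 7×3 + 1
3 = 3×1 + 0
Back-substitute:
1 = 22 − 7·3
1 = −7·47 + 15·22
1 = 15·304 − 97·47
1 = −97·4607 + 1470·304
1 = 1470·4911 − 1567·4607
1 = −1567·19340 + 6171·4911
1 = 6171·62931 − 20080·19340
1 = −20080·82271 + 26251·62931
So 62931⁻¹ ≡ 26251 (mod 82271).
Then x ≡ 26251·55288 ≡ 22577 (mod 82271); the smallest non-negative solution is x = 22577.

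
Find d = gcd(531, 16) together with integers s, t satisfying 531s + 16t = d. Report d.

Repeated division:
531 = 33*16 + 3
16 = 5*3 + 1
3 = 3*1 + 0
gcd(531, 16) = 1.
Working backward:
1 = 16 − 5·3
1 = −5·531 + 166·16
So 1 = (-5)·531 + (166)·16.

1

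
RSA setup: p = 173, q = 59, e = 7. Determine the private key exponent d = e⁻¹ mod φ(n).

8551

φ(n) = (p−1)(q−1) = 172·58 = 9976.
Need d with 7·d ≡ 1 (mod 9976). Apply the extended Euclidean algorithm:
9976 = 1425×7 + 1
7 = 7×1 + 0
Back-substitute:
1 = 9976 − 1425·7
So 7·(-1425) ≡ 1 (mod 9976), hence d ≡ -1425 ≡ 8551 (mod 9976).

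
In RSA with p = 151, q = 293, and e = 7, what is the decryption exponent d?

φ(n) = (p−1)(q−1) = 150·292 = 43800.
Need d with 7·d ≡ 1 (mod 43800). Apply the extended Euclidean algorithm:
43800 = 6257·7 + 1
7 = 7·1 + 0
Back-substitute:
1 = 43800 − 6257·7
So 7·(-6257) ≡ 1 (mod 43800), hence d ≡ -6257 ≡ 37543 (mod 43800).

37543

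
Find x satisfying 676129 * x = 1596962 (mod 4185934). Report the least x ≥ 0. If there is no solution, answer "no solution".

First find gcd(676129, 4185934):
4185934 = 6·676129 + 129160
676129 = 5·129160 + 30329
129160 = 4·30329 + 7844
30329 = 3·7844 + 6797
7844 = 1·6797 + 1047
6797 = 6·1047 + 515
1047 = 2·515 + 17
515 = 30·17 + 5
17 = 3·5 + 2
5 = 2·2 + 1
2 = 2·1 + 0
gcd = 1, so a unique solution mod 4185934 exists.
Back-substitute for the Bézout coefficients:
1 = 5 − 2·2
1 = −2·17 + 7·5
1 = 7·515 − 212·17
1 = −212·1047 + 431·515
1 = 431·6797 − 2798·1047
1 = −2798·7844 + 3229·6797
1 = 3229·30329 − 12485·7844
1 = −12485·129160 + 53169·30329
1 = 53169·676129 − 278330·129160
1 = −278330·4185934 + 1723149·676129
So 676129·(1723149) ≡ 1 (mod 4185934), giving 676129⁻¹ ≡ 1723149.
x ≡ 676129⁻¹·1596962 ≡ 1723149·1596962 ≡ 3949210 (mod 4185934).

3949210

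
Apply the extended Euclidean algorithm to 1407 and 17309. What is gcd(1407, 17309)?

1

Apply Euclid's algorithm to 17309 and 1407:
17309 = 12*1407 + 425
1407 = 3*425 + 132
425 = 3*132 + 29
132 = 4*29 + 16
29 = 1*16 + 13
16 = 1*13 + 3
13 = 4*3 + 1
3 = 3*1 + 0
gcd(1407, 17309) = 1.
Express as a combination:
1 = 13 − 4·3
1 = −4·16 + 5·13
1 = 5·29 − 9·16
1 = −9·132 + 41·29
1 = 41·425 − 132·132
1 = −132·1407 + 437·425
1 = 437·17309 − 5376·1407
So 1 = (437)·17309 + (-5376)·1407.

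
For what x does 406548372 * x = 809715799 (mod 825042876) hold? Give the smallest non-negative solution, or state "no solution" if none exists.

gcd(406548372, 825042876):
825042876 = 2·406548372 + 11946132
406548372 = 34·11946132 + 379884
11946132 = 31·379884 + 169728
379884 = 2·169728 + 40428
169728 = 4·40428 + 8016
40428 = 5·8016 + 348
8016 = 23·348 + 12
348 = 29·12 + 0
gcd = 12, but 12 ∤ 809715799, so the congruence has no solution.

no solution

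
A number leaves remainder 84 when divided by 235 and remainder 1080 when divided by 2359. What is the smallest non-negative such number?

Write x = 84 + 235·k. Then 235·k ≡ 1080 − 84 ≡ 996 (mod 2359).
Need 235⁻¹ mod 2359. Extended Euclid on (2359, 235):
2359 = 10×235 + 9
235 = 26×9 + 1
9 = 9×1 + 0
Back-substitute:
1 = 235 − 26·9
1 = −26·2359 + 261·235
235⁻¹ ≡ 261 (mod 2359), so k ≡ 261·996 ≡ 466 (mod 2359).
x = 84 + 235·466 = 109594.

109594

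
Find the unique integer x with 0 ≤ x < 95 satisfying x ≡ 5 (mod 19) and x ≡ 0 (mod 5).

Write x = 5 + 19·k. Then 19·k ≡ 0 − 5 ≡ 0 (mod 5).
Need 19⁻¹ mod 5. Extended Euclid on (5, 4):
5 = 1*4 + 1
4 = 4*1 + 0
Back-substitute:
1 = 5 − 4
19⁻¹ ≡ 4 (mod 5), so k ≡ 4·0 ≡ 0 (mod 5).
x = 5 + 19·0 = 5.

5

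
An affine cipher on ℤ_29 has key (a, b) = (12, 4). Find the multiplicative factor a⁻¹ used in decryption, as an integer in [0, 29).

Extended Euclidean algorithm:
29 = 2·12 + 5
12 = 2·5 + 2
5 = 2·2 + 1
2 = 2·1 + 0
Since gcd(12, 29) = 1, back-substitute to write 1 as a combination:
1 = 5 − 2·2
1 = −2·12 + 5·5
1 = 5·29 − 12·12
So 12·(-12) ≡ 1 (mod 29), and -12 ≡ 17 (mod 29).

17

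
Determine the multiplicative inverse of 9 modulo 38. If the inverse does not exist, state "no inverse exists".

Run Euclid on (38, 9):
38 = 4×9 + 2
9 = 4×2 + 1
2 = 2×1 + 0
Since gcd(9, 38) = 1, back-substitute to write 1 as a combination:
1 = 9 − 4·2
1 = −4·38 + 17·9
So 9·17 ≡ 1 (mod 38).

17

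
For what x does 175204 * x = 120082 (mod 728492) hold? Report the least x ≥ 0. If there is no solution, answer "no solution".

no solution

gcd(175204, 728492):
728492 = 4*175204 + 27676
175204 = 6*27676 + 9148
27676 = 3*9148 + 232
9148 = 39*232 + 100
232 = 2*100 + 32
100 = 3*32 + 4
32 = 8*4 + 0
gcd = 4, but 4 ∤ 120082, so the congruence has no solution.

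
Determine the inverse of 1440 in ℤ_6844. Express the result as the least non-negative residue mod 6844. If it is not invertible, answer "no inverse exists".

Euclidean algorithm on 6844, 1440:
6844 = 4·1440 + 1084
1440 = 1·1084 + 356
1084 = 3·356 + 16
356 = 22·16 + 4
16 = 4·4 + 0
gcd(1440, 6844) = 4 ≠ 1, so 1440 has no multiplicative inverse modulo 6844.

no inverse exists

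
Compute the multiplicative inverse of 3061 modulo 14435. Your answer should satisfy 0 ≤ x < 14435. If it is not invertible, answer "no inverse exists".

gcd(14435, 3061) by repeated division:
14435 = 4×3061 + 2191
3061 = 1×2191 + 870
2191 = 2×870 + 451
870 = 1×451 + 419
451 = 1×419 + 32
419 = 13×32 + 3
32 = 10×3 + 2
3 = 1×2 + 1
2 = 2×1 + 0
The gcd is 1. Working backward:
1 = 3 − 2
1 = −32 + 11·3
1 = 11·419 − 144·32
1 = −144·451 + 155·419
1 = 155·870 − 299·451
1 = −299·2191 + 753·870
1 = 753·3061 − 1052·2191
1 = −1052·14435 + 4961·3061
So 3061·4961 ≡ 1 (mod 14435).

4961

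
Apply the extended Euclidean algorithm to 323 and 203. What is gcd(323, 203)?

Euclidean algorithm:
323 = 1×203 + 120
203 = 1×120 + 83
120 = 1×83 + 37
83 = 2×37 + 9
37 = 4×9 + 1
9 = 9×1 + 0
gcd(323, 203) = 1.
Back-substituting:
1 = 37 − 4·9
1 = −4·83 + 9·37
1 = 9·120 − 13·83
1 = −13·203 + 22·120
1 = 22·323 − 35·203
So 1 = (22)·323 + (-35)·203.

1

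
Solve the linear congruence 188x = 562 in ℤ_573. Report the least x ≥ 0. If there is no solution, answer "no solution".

131

First find gcd(188, 573):
573 = 3·188 + 9
188 = 20·9 + 8
9 = 1·8 + 1
8 = 8·1 + 0
gcd = 1, so a unique solution mod 573 exists.
Back-substitute for the Bézout coefficients:
1 = 9 − 8
1 = −188 + 21·9
1 = 21·573 − 64·188
So 188·(-64) ≡ 1 (mod 573), giving 188⁻¹ ≡ 509.
x ≡ 188⁻¹·562 ≡ 509·562 ≡ 131 (mod 573).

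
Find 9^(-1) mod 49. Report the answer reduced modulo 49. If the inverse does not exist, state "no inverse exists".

Run Euclid on (49, 9):
49 = 5·9 + 4
9 = 2·4 + 1
4 = 4·1 + 0
The gcd is 1. Working backward:
1 = 9 − 2·4
1 = −2·49 + 11·9
So 9·11 ≡ 1 (mod 49).

11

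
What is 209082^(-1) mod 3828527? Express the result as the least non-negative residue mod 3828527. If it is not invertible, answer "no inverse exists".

104172

gcd(3828527, 209082) by repeated division:
3828527 = 18·209082 + 65051
209082 = 3·65051 + 13929
65051 = 4·13929 + 9335
13929 = 1·9335 + 4594
9335 = 2·4594 + 147
4594 = 31·147 + 37
147 = 3·37 + 36
37 = 1·36 + 1
36 = 36·1 + 0
Since gcd(209082, 3828527) = 1, back-substitute to write 1 as a combination:
1 = 37 − 36
1 = −147 + 4·37
1 = 4·4594 − 125·147
1 = −125·9335 + 254·4594
1 = 254·13929 − 379·9335
1 = −379·65051 + 1770·13929
1 = 1770·209082 − 5689·65051
1 = −5689·3828527 + 104172·209082
So 209082·104172 ≡ 1 (mod 3828527).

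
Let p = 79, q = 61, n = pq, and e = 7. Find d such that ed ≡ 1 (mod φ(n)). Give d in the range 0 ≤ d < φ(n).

φ(n) = (p−1)(q−1) = 78·60 = 4680.
Need d with 7·d ≡ 1 (mod 4680). Apply the extended Euclidean algorithm:
4680 = 668·7 + 4
7 = 1·4 + 3
4 = 1·3 + 1
3 = 3·1 + 0
Back-substitute:
1 = 4 − 3
1 = −7 + 2·4
1 = 2·4680 − 1337·7
So 7·(-1337) ≡ 1 (mod 4680), hence d ≡ -1337 ≡ 3343 (mod 4680).

3343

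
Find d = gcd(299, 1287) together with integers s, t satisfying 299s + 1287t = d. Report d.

Euclidean algorithm:
1287 = 4·299 + 91
299 = 3·91 + 26
91 = 3·26 + 13
26 = 2·13 + 0
gcd(299, 1287) = 13.
Back-substituting:
13 = 91 − 3·26
13 = −3·299 + 10·91
13 = 10·1287 − 43·299
So 13 = (10)·1287 + (-43)·299.

13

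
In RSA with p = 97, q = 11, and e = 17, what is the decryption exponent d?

φ(n) = (p−1)(q−1) = 96·10 = 960.
Need d with 17·d ≡ 1 (mod 960). Apply the extended Euclidean algorithm:
960 = 56·17 + 8
17 = 2·8 + 1
8 = 8·1 + 0
Back-substitute:
1 = 17 − 2·8
1 = −2·960 + 113·17
So 17·113 ≡ 1 (mod 960), hence d = 113.

113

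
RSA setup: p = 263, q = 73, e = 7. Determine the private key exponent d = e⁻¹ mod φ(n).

2695

φ(n) = (p−1)(q−1) = 262·72 = 18864.
Need d with 7·d ≡ 1 (mod 18864). Apply the extended Euclidean algorithm:
18864 = 2694×7 + 6
7 = 1×6 + 1
6 = 6×1 + 0
Back-substitute:
1 = 7 − 6
1 = −18864 + 2695·7
So 7·2695 ≡ 1 (mod 18864), hence d = 2695.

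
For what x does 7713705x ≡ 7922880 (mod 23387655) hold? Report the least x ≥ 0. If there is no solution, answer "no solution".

First find gcd(7713705, 23387655):
23387655 = 3·7713705 + 246540
7713705 = 31·246540 + 70965
246540 = 3·70965 + 33645
70965 = 2·33645 + 3675
33645 = 9·3675 + 570
3675 = 6·570 + 255
570 = 2·255 + 60
255 = 4·60 + 15
60 = 4·15 + 0
gcd = 15 and 15 | 7922880, so solutions exist. Divide through by 15: 514247x ≡ 528192 (mod 1559177).
Now find 514247⁻¹ mod 1559177:
1559177 = 3·514247 + 16436
514247 = 31·16436 + 4731
16436 = 3·4731 + 2243
4731 = 2·2243 + 245
2243 = 9·245 + 38
245 = 6·38 + 17
38 = 2·17 + 4
17 = 4·4 + 1
4 = 4·1 + 0
Back-substitute:
1 = 17 − 4·4
1 = −4·38 + 9·17
1 = 9·245 − 58·38
1 = −58·2243 + 531·245
1 = 531·4731 − 1120·2243
1 = −1120·16436 + 3891·4731
1 = 3891·514247 − 121741·16436
1 = −121741·1559177 + 369114·514247
So 514247⁻¹ ≡ 369114 (mod 1559177).
Then x ≡ 369114·528192 ≡ 451454 (mod 1559177); the smallest non-negative solution is x = 451454.

451454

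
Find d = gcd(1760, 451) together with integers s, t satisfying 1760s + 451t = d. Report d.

Euclidean algorithm:
1760 = 3×451 + 407
451 = 1×407 + 44
407 = 9×44 + 11
44 = 4×11 + 0
gcd(1760, 451) = 11.
Working backward:
11 = 407 − 9·44
11 = −9·451 + 10·407
11 = 10·1760 − 39·451
So 11 = (10)·1760 + (-39)·451.

11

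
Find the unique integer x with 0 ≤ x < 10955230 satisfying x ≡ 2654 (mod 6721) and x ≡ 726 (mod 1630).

Write x = 2654 + 6721·k. Then 6721·k ≡ 726 − 2654 ≡ 1332 (mod 1630).
Need 6721⁻¹ mod 1630. Extended Euclid on (1630, 201):
1630 = 8*201 + 22
201 = 9*22 + 3
22 = 7*3 + 1
3 = 3*1 + 0
Back-substitute:
1 = 22 − 7·3
1 = −7·201 + 64·22
1 = 64·1630 − 519·201
6721⁻¹ ≡ 1111 (mod 1630), so k ≡ 1111·1332 ≡ 1442 (mod 1630).
x = 2654 + 6721·1442 = 9694336.

9694336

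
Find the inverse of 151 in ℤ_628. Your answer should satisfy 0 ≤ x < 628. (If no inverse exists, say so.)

gcd(628, 151) by repeated division:
628 = 4·151 + 24
151 = 6·24 + 7
24 = 3·7 + 3
7 = 2·3 + 1
3 = 3·1 + 0
gcd = 1, so the inverse exists. Back-substitute:
1 = 7 − 2·3
1 = −2·24 + 7·7
1 = 7·151 − 44·24
1 = −44·628 + 183·151
So 151·183 ≡ 1 (mod 628).

183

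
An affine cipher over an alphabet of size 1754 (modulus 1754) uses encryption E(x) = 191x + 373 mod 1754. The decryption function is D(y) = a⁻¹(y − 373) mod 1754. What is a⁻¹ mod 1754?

551

Extended Euclidean algorithm:
1754 = 9·191 + 35
191 = 5·35 + 16
35 = 2·16 + 3
16 = 5·3 + 1
3 = 3·1 + 0
Since gcd(191, 1754) = 1, back-substitute to write 1 as a combination:
1 = 16 − 5·3
1 = −5·35 + 11·16
1 = 11·191 − 60·35
1 = −60·1754 + 551·191
So 191·551 ≡ 1 (mod 1754).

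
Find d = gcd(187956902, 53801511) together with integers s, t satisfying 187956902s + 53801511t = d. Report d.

1

Euclidean algorithm:
187956902 = 3*53801511 + 26552369
53801511 = 2*26552369 + 696773
26552369 = 38*696773 + 74995
696773 = 9*74995 + 21818
74995 = 3*21818 + 9541
21818 = 2*9541 + 2736
9541 = 3*2736 + 1333
2736 = 2*1333 + 70
1333 = 19*70 + 3
70 = 23*3 + 1
3 = 3*1 + 0
gcd(187956902, 53801511) = 1.
Working backward:
1 = 70 − 23·3
1 = −23·1333 + 438·70
1 = 438·2736 − 899·1333
1 = −899·9541 + 3135·2736
1 = 3135·21818 − 7169·9541
1 = −7169·74995 + 24642·21818
1 = 24642·696773 − 228947·74995
1 = −228947·26552369 + 8724628·696773
1 = 8724628·53801511 − 17678203·26552369
1 = −17678203·187956902 + 61759237·53801511
So 1 = (-17678203)·187956902 + (61759237)·53801511.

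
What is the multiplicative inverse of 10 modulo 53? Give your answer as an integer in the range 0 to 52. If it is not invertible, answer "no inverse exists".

16

Extended Euclidean algorithm:
53 = 5×10 + 3
10 = 3×3 + 1
3 = 3×1 + 0
gcd = 1, so the inverse exists. Back-substitute:
1 = 10 − 3·3
1 = −3·53 + 16·10
So 10·16 ≡ 1 (mod 53).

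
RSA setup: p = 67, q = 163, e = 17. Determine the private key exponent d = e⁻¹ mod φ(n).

629

φ(n) = (p−1)(q−1) = 66·162 = 10692.
Need d with 17·d ≡ 1 (mod 10692). Apply the extended Euclidean algorithm:
10692 = 628*17 + 16
17 = 1*16 + 1
16 = 16*1 + 0
Back-substitute:
1 = 17 − 16
1 = −10692 + 629·17
So 17·629 ≡ 1 (mod 10692), hence d = 629.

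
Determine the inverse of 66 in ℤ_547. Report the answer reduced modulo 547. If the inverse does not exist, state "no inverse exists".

489

Apply the Euclidean algorithm to 547 and 66:
547 = 8·66 + 19
66 = 3·19 + 9
19 = 2·9 + 1
9 = 9·1 + 0
gcd = 1, so the inverse exists. Back-substitute:
1 = 19 − 2·9
1 = −2·66 + 7·19
1 = 7·547 − 58·66
Hence 66⁻¹ ≡ -58 ≡ 489 (mod 547).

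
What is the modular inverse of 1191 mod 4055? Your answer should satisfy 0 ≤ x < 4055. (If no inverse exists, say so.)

2751

Apply the Euclidean algorithm to 4055 and 1191:
4055 = 3·1191 + 482
1191 = 2·482 + 227
482 = 2·227 + 28
227 = 8·28 + 3
28 = 9·3 + 1
3 = 3·1 + 0
Since gcd(1191, 4055) = 1, back-substitute to write 1 as a combination:
1 = 28 − 9·3
1 = −9·227 + 73·28
1 = 73·482 − 155·227
1 = −155·1191 + 383·482
1 = 383·4055 − 1304·1191
Hence 1191⁻¹ ≡ -1304 ≡ 2751 (mod 4055).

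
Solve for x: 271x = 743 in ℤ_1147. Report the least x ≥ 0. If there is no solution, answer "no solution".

1027

First find gcd(271, 1147):
1147 = 4×271 + 63
271 = 4×63 + 19
63 = 3×19 + 6
19 = 3×6 + 1
6 = 6×1 + 0
gcd = 1, so a unique solution mod 1147 exists.
Back-substitute for the Bézout coefficients:
1 = 19 − 3·6
1 = −3·63 + 10·19
1 = 10·271 − 43·63
1 = −43·1147 + 182·271
So 271·(182) ≡ 1 (mod 1147), giving 271⁻¹ ≡ 182.
x ≡ 271⁻¹·743 ≡ 182·743 ≡ 1027 (mod 1147).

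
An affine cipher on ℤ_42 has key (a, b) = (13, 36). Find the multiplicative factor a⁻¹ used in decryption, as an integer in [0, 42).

Apply the Euclidean algorithm to 42 and 13:
42 = 3·13 + 3
13 = 4·3 + 1
3 = 3·1 + 0
Since gcd(13, 42) = 1, back-substitute to write 1 as a combination:
1 = 13 − 4·3
1 = −4·42 + 13·13
So 13·13 ≡ 1 (mod 42).

13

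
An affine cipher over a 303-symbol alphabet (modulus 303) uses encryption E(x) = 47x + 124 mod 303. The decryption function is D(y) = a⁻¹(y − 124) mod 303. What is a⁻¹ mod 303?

Extended Euclidean algorithm:
303 = 6×47 + 21
47 = 2×21 + 5
21 = 4×5 + 1
5 = 5×1 + 0
The gcd is 1. Working backward:
1 = 21 − 4·5
1 = −4·47 + 9·21
1 = 9·303 − 58·47
Thus 47·(-58) ≡ 1 (mod 303); reducing, -58 mod 303 = 245.

245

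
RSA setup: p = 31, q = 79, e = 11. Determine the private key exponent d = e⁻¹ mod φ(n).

φ(n) = (p−1)(q−1) = 30·78 = 2340.
Need d with 11·d ≡ 1 (mod 2340). Apply the extended Euclidean algorithm:
2340 = 212*11 + 8
11 = 1*8 + 3
8 = 2*3 + 2
3 = 1*2 + 1
2 = 2*1 + 0
Back-substitute:
1 = 3 − 2
1 = −8 + 3·3
1 = 3·11 − 4·8
1 = −4·2340 + 851·11
So 11·851 ≡ 1 (mod 2340), hence d = 851.

851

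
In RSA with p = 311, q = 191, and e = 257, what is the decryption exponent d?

φ(n) = (p−1)(q−1) = 310·190 = 58900.
Need d with 257·d ≡ 1 (mod 58900). Apply the extended Euclidean algorithm:
58900 = 229*257 + 47
257 = 5*47 + 22
47 = 2*22 + 3
22 = 7*3 + 1
3 = 3*1 + 0
Back-substitute:
1 = 22 − 7·3
1 = −7·47 + 15·22
1 = 15·257 − 82·47
1 = −82·58900 + 18793·257
So 257·18793 ≡ 1 (mod 58900), hence d = 18793.

18793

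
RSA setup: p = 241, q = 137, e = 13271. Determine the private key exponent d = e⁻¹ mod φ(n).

3431

φ(n) = (p−1)(q−1) = 240·136 = 32640.
Need d with 13271·d ≡ 1 (mod 32640). Apply the extended Euclidean algorithm:
32640 = 2*13271 + 6098
13271 = 2*6098 + 1075
6098 = 5*1075 + 723
1075 = 1*723 + 352
723 = 2*352 + 19
352 = 18*19 + 10
19 = 1*10 + 9
10 = 1*9 + 1
9 = 9*1 + 0
Back-substitute:
1 = 10 − 9
1 = −19 + 2·10
1 = 2·352 − 37·19
1 = −37·723 + 76·352
1 = 76·1075 − 113·723
1 = −113·6098 + 641·1075
1 = 641·13271 − 1395·6098
1 = −1395·32640 + 3431·13271
So 13271·3431 ≡ 1 (mod 32640), hence d = 3431.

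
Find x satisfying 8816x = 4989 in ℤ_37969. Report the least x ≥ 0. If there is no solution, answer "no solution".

First find gcd(8816, 37969):
37969 = 4*8816 + 2705
8816 = 3*2705 + 701
2705 = 3*701 + 602
701 = 1*602 + 99
602 = 6*99 + 8
99 = 12*8 + 3
8 = 2*3 + 2
3 = 1*2 + 1
2 = 2*1 + 0
gcd = 1, so a unique solution mod 37969 exists.
Back-substitute for the Bézout coefficients:
1 = 3 − 2
1 = −8 + 3·3
1 = 3·99 − 37·8
1 = −37·602 + 225·99
1 = 225·701 − 262·602
1 = −262·2705 + 1011·701
1 = 1011·8816 − 3295·2705
1 = −3295·37969 + 14191·8816
So 8816·(14191) ≡ 1 (mod 37969), giving 8816⁻¹ ≡ 14191.
x ≡ 8816⁻¹·4989 ≡ 14191·4989 ≡ 24683 (mod 37969).

24683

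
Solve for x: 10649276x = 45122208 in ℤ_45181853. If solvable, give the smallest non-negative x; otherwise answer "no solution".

37409575

First find gcd(10649276, 45181853):
45181853 = 4*10649276 + 2584749
10649276 = 4*2584749 + 310280
2584749 = 8*310280 + 102509
310280 = 3*102509 + 2753
102509 = 37*2753 + 648
2753 = 4*648 + 161
648 = 4*161 + 4
161 = 40*4 + 1
4 = 4*1 + 0
gcd = 1, so a unique solution mod 45181853 exists.
Back-substitute for the Bézout coefficients:
1 = 161 − 40·4
1 = −40·648 + 161·161
1 = 161·2753 − 684·648
1 = −684·102509 + 25469·2753
1 = 25469·310280 − 77091·102509
1 = −77091·2584749 + 642197·310280
1 = 642197·10649276 − 2645879·2584749
1 = −2645879·45181853 + 11225713·10649276
So 10649276·(11225713) ≡ 1 (mod 45181853), giving 10649276⁻¹ ≡ 11225713.
x ≡ 10649276⁻¹·45122208 ≡ 11225713·45122208 ≡ 37409575 (mod 45181853).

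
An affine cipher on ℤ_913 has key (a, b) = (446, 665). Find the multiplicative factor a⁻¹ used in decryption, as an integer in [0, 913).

739

gcd(913, 446) by repeated division:
913 = 2·446 + 21
446 = 21·21 + 5
21 = 4·5 + 1
5 = 5·1 + 0
The gcd is 1. Working backward:
1 = 21 − 4·5
1 = −4·446 + 85·21
1 = 85·913 − 174·446
Hence 446⁻¹ ≡ -174 ≡ 739 (mod 913).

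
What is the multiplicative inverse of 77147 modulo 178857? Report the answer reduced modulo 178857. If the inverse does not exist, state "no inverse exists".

no inverse exists

Compute gcd(77147, 178857):
178857 = 2·77147 + 24563
77147 = 3·24563 + 3458
24563 = 7·3458 + 357
3458 = 9·357 + 245
357 = 1·245 + 112
245 = 2·112 + 21
112 = 5·21 + 7
21 = 3·7 + 0
The gcd is 7, not 1, hence no inverse exists.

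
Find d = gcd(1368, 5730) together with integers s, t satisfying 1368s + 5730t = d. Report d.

Apply Euclid's algorithm to 5730 and 1368:
5730 = 4·1368 + 258
1368 = 5·258 + 78
258 = 3·78 + 24
78 = 3·24 + 6
24 = 4·6 + 0
gcd(1368, 5730) = 6.
Working backward:
6 = 78 − 3·24
6 = −3·258 + 10·78
6 = 10·1368 − 53·258
6 = −53·5730 + 222·1368
So 6 = (-53)·5730 + (222)·1368.

6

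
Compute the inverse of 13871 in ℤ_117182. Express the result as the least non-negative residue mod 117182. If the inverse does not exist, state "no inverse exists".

no inverse exists

Compute gcd(13871, 117182):
117182 = 8×13871 + 6214
13871 = 2×6214 + 1443
6214 = 4×1443 + 442
1443 = 3×442 + 117
442 = 3×117 + 91
117 = 1×91 + 26
91 = 3×26 + 13
26 = 2×13 + 0
Since gcd = 13 > 1, 13871 is not a unit mod 117182.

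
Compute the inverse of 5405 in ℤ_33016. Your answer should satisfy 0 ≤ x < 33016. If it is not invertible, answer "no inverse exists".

4789

gcd(33016, 5405) by repeated division:
33016 = 6×5405 + 586
5405 = 9×586 + 131
586 = 4×131 + 62
131 = 2×62 + 7
62 = 8×7 + 6
7 = 1×6 + 1
6 = 6×1 + 0
The gcd is 1. Working backward:
1 = 7 − 6
1 = −62 + 9·7
1 = 9·131 − 19·62
1 = −19·586 + 85·131
1 = 85·5405 − 784·586
1 = −784·33016 + 4789·5405
So 5405·4789 ≡ 1 (mod 33016).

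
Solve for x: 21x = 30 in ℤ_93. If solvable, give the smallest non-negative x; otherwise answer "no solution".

First find gcd(21, 93):
93 = 4×21 + 9
21 = 2×9 + 3
9 = 3×3 + 0
gcd = 3 and 3 | 30, so solutions exist. Divide through by 3: 7x ≡ 10 (mod 31).
Now find 7⁻¹ mod 31:
31 = 4×7 + 3
7 = 2×3 + 1
3 = 3×1 + 0
Back-substitute:
1 = 7 − 2·3
1 = −2·31 + 9·7
So 7⁻¹ ≡ 9 (mod 31).
Then x ≡ 9·10 ≡ 28 (mod 31); the smallest non-negative solution is x = 28.

28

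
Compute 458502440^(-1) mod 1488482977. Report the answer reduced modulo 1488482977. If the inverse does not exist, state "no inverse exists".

Apply the Euclidean algorithm to 1488482977 and 458502440:
1488482977 = 3·458502440 + 112975657
458502440 = 4·112975657 + 6599812
112975657 = 17·6599812 + 778853
6599812 = 8·778853 + 368988
778853 = 2·368988 + 40877
368988 = 9·40877 + 1095
40877 = 37·1095 + 362
1095 = 3·362 + 9
362 = 40·9 + 2
9 = 4·2 + 1
2 = 2·1 + 0
The gcd is 1. Working backward:
1 = 9 − 4·2
1 = −4·362 + 161·9
1 = 161·1095 − 487·362
1 = −487·40877 + 18180·1095
1 = 18180·368988 − 164107·40877
1 = −164107·778853 + 346394·368988
1 = 346394·6599812 − 2935259·778853
1 = −2935259·112975657 + 50245797·6599812
1 = 50245797·458502440 − 203918447·112975657
1 = −203918447·1488482977 + 662001138·458502440
So 458502440·662001138 ≡ 1 (mod 1488482977).

662001138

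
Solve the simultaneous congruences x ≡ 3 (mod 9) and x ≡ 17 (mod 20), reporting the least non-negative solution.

57

Write x = 3 + 9·k. Then 9·k ≡ 17 − 3 ≡ 14 (mod 20).
Need 9⁻¹ mod 20. Extended Euclid on (20, 9):
20 = 2×9 + 2
9 = 4×2 + 1
2 = 2×1 + 0
Back-substitute:
1 = 9 − 4·2
1 = −4·20 + 9·9
9⁻¹ ≡ 9 (mod 20), so k ≡ 9·14 ≡ 6 (mod 20).
x = 3 + 9·6 = 57.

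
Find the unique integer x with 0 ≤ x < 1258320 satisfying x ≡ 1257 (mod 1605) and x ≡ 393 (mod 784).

Write x = 1257 + 1605·k. Then 1605·k ≡ 393 − 1257 ≡ 704 (mod 784).
Need 1605⁻¹ mod 784. Extended Euclid on (784, 37):
784 = 21×37 + 7
37 = 5×7 + 2
7 = 3×2 + 1
2 = 2×1 + 0
Back-substitute:
1 = 7 − 3·2
1 = −3·37 + 16·7
1 = 16·784 − 339·37
1605⁻¹ ≡ 445 (mod 784), so k ≡ 445·704 ≡ 464 (mod 784).
x = 1257 + 1605·464 = 745977.

745977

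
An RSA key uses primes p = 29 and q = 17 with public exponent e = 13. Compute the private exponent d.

69

φ(n) = (p−1)(q−1) = 28·16 = 448.
Need d with 13·d ≡ 1 (mod 448). Apply the extended Euclidean algorithm:
448 = 34*13 + 6
13 = 2*6 + 1
6 = 6*1 + 0
Back-substitute:
1 = 13 − 2·6
1 = −2·448 + 69·13
So 13·69 ≡ 1 (mod 448), hence d = 69.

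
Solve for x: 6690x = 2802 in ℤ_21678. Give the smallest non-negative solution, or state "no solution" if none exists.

First find gcd(6690, 21678):
21678 = 3×6690 + 1608
6690 = 4×1608 + 258
1608 = 6×258 + 60
258 = 4×60 + 18
60 = 3×18 + 6
18 = 3×6 + 0
gcd = 6 and 6 | 2802, so solutions exist. Divide through by 6: 1115x ≡ 467 (mod 3613).
Now find 1115⁻¹ mod 3613:
3613 = 3×1115 + 268
1115 = 4×268 + 43
268 = 6×43 + 10
43 = 4×10 + 3
10 = 3×3 + 1
3 = 3×1 + 0
Back-substitute:
1 = 10 − 3·3
1 = −3·43 + 13·10
1 = 13·268 − 81·43
1 = −81·1115 + 337·268
1 = 337·3613 − 1092·1115
So 1115·(-1092) ≡ 1 (mod 3613), i.e. 1115⁻¹ ≡ 2521.
Then x ≡ 2521·467 ≡ 3082 (mod 3613); the smallest non-negative solution is x = 3082.

3082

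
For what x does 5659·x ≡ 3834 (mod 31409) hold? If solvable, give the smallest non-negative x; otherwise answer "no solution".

First find gcd(5659, 31409):
31409 = 5*5659 + 3114
5659 = 1*3114 + 2545
3114 = 1*2545 + 569
2545 = 4*569 + 269
569 = 2*269 + 31
269 = 8*31 + 21
31 = 1*21 + 10
21 = 2*10 + 1
10 = 10*1 + 0
gcd = 1, so a unique solution mod 31409 exists.
Back-substitute for the Bézout coefficients:
1 = 21 − 2·10
1 = −2·31 + 3·21
1 = 3·269 − 26·31
1 = −26·569 + 55·269
1 = 55·2545 − 246·569
1 = −246·3114 + 301·2545
1 = 301·5659 − 547·3114
1 = −547·31409 + 3036·5659
So 5659·(3036) ≡ 1 (mod 31409), giving 5659⁻¹ ≡ 3036.
x ≡ 5659⁻¹·3834 ≡ 3036·3834 ≡ 18694 (mod 31409).

18694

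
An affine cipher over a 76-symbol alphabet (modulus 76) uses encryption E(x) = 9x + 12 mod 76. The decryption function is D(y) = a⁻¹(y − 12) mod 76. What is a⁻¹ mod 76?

17

gcd(76, 9) by repeated division:
76 = 8*9 + 4
9 = 2*4 + 1
4 = 4*1 + 0
gcd = 1, so the inverse exists. Back-substitute:
1 = 9 − 2·4
1 = −2·76 + 17·9
So 9·17 ≡ 1 (mod 76).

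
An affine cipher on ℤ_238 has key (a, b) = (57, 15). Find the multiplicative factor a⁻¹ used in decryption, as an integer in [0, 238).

gcd(238, 57) by repeated division:
238 = 4×57 + 10
57 = 5×10 + 7
10 = 1×7 + 3
7 = 2×3 + 1
3 = 3×1 + 0
Since gcd(57, 238) = 1, back-substitute to write 1 as a combination:
1 = 7 − 2·3
1 = −2·10 + 3·7
1 = 3·57 − 17·10
1 = −17·238 + 71·57
So 57·71 ≡ 1 (mod 238).

71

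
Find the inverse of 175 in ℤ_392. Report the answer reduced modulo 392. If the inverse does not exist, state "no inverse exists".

Compute gcd(175, 392):
392 = 2×175 + 42
175 = 4×42 + 7
42 = 6×7 + 0
Since gcd = 7 > 1, 175 is not a unit mod 392.

no inverse exists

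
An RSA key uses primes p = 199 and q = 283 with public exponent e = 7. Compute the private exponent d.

39883

φ(n) = (p−1)(q−1) = 198·282 = 55836.
Need d with 7·d ≡ 1 (mod 55836). Apply the extended Euclidean algorithm:
55836 = 7976·7 + 4
7 = 1·4 + 3
4 = 1·3 + 1
3 = 3·1 + 0
Back-substitute:
1 = 4 − 3
1 = −7 + 2·4
1 = 2·55836 − 15953·7
So 7·(-15953) ≡ 1 (mod 55836), hence d ≡ -15953 ≡ 39883 (mod 55836).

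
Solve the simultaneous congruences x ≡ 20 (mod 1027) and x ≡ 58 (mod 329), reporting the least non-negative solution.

Write x = 20 + 1027·k. Then 1027·k ≡ 58 − 20 ≡ 38 (mod 329).
Need 1027⁻¹ mod 329. Extended Euclid on (329, 40):
329 = 8×40 + 9
40 = 4×9 + 4
9 = 2×4 + 1
4 = 4×1 + 0
Back-substitute:
1 = 9 − 2·4
1 = −2·40 + 9·9
1 = 9·329 − 74·40
1027⁻¹ ≡ 255 (mod 329), so k ≡ 255·38 ≡ 149 (mod 329).
x = 20 + 1027·149 = 153043.

153043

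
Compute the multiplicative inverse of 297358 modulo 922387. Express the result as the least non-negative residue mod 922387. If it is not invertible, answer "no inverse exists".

69195

gcd(922387, 297358) by repeated division:
922387 = 3·297358 + 30313
297358 = 9·30313 + 24541
30313 = 1·24541 + 5772
24541 = 4·5772 + 1453
5772 = 3·1453 + 1413
1453 = 1·1413 + 40
1413 = 35·40 + 13
40 = 3·13 + 1
13 = 13·1 + 0
gcd = 1, so the inverse exists. Back-substitute:
1 = 40 − 3·13
1 = −3·1413 + 106·40
1 = 106·1453 − 109·1413
1 = −109·5772 + 433·1453
1 = 433·24541 − 1841·5772
1 = −1841·30313 + 2274·24541
1 = 2274·297358 − 22307·30313
1 = −22307·922387 + 69195·297358
So 297358·69195 ≡ 1 (mod 922387).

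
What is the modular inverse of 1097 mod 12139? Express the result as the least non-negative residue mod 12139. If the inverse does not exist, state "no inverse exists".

Extended Euclidean algorithm:
12139 = 11·1097 + 72
1097 = 15·72 + 17
72 = 4·17 + 4
17 = 4·4 + 1
4 = 4·1 + 0
The gcd is 1. Working backward:
1 = 17 − 4·4
1 = −4·72 + 17·17
1 = 17·1097 − 259·72
1 = −259·12139 + 2866·1097
So 1097·2866 ≡ 1 (mod 12139).

2866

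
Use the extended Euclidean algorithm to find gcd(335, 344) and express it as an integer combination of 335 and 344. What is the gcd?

Repeated division:
344 = 1*335 + 9
335 = 37*9 + 2
9 = 4*2 + 1
2 = 2*1 + 0
gcd(335, 344) = 1.
Express as a combination:
1 = 9 − 4·2
1 = −4·335 + 149·9
1 = 149·344 − 153·335
So 1 = (149)·344 + (-153)·335.

1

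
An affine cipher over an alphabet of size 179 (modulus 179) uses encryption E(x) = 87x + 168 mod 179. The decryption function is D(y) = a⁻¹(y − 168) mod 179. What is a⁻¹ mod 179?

Extended Euclidean algorithm:
179 = 2×87 + 5
87 = 17×5 + 2
5 = 2×2 + 1
2 = 2×1 + 0
The gcd is 1. Working backward:
1 = 5 − 2·2
1 = −2·87 + 35·5
1 = 35·179 − 72·87
Thus 87·(-72) ≡ 1 (mod 179); reducing, -72 mod 179 = 107.

107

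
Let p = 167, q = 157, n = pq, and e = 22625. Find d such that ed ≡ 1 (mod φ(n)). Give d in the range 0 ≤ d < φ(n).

3713

φ(n) = (p−1)(q−1) = 166·156 = 25896.
Need d with 22625·d ≡ 1 (mod 25896). Apply the extended Euclidean algorithm:
25896 = 1×22625 + 3271
22625 = 6×3271 + 2999
3271 = 1×2999 + 272
2999 = 11×272 + 7
272 = 38×7 + 6
7 = 1×6 + 1
6 = 6×1 + 0
Back-substitute:
1 = 7 − 6
1 = −272 + 39·7
1 = 39·2999 − 430·272
1 = −430·3271 + 469·2999
1 = 469·22625 − 3244·3271
1 = −3244·25896 + 3713·22625
So 22625·3713 ≡ 1 (mod 25896), hence d = 3713.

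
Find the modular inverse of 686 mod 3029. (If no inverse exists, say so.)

914

gcd(3029, 686) by repeated division:
3029 = 4·686 + 285
686 = 2·285 + 116
285 = 2·116 + 53
116 = 2·53 + 10
53 = 5·10 + 3
10 = 3·3 + 1
3 = 3·1 + 0
Since gcd(686, 3029) = 1, back-substitute to write 1 as a combination:
1 = 10 − 3·3
1 = −3·53 + 16·10
1 = 16·116 − 35·53
1 = −35·285 + 86·116
1 = 86·686 − 207·285
1 = −207·3029 + 914·686
So 686·914 ≡ 1 (mod 3029).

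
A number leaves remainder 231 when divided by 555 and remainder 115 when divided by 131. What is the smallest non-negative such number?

Write x = 231 + 555·k. Then 555·k ≡ 115 − 231 ≡ 15 (mod 131).
Need 555⁻¹ mod 131. Extended Euclid on (131, 31):
131 = 4·31 + 7
31 = 4·7 + 3
7 = 2·3 + 1
3 = 3·1 + 0
Back-substitute:
1 = 7 − 2·3
1 = −2·31 + 9·7
1 = 9·131 − 38·31
555⁻¹ ≡ 93 (mod 131), so k ≡ 93·15 ≡ 85 (mod 131).
x = 231 + 555·85 = 47406.

47406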